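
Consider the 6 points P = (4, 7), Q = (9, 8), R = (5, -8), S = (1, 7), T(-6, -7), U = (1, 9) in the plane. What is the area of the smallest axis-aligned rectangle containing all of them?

255

x ranges over [-6, 9], width 15.
y ranges over [-8, 9], height 17.
Area = 15 × 17 = 255.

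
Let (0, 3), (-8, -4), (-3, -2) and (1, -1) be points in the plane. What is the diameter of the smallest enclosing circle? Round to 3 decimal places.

The minimum enclosing circle of a finite set is fixed by two of the points (as a diameter) or three (as a circumcircle).
The farthest pair is (0, 3)–(-8, -4) with squared distance 113. The circle on this segment as diameter has centre (-4, -0.5) and r² = 113/4 = 28.25.
Check (-3, -2): distance² to centre = 3.25 ≤ 28.25, so it lies inside.
All remaining points lie in this disk, and no smaller disk contains both endpoints, so this is the minimum enclosing circle.
Diameter = 2r = 2√(28.25) ≈ 10.630.

10.630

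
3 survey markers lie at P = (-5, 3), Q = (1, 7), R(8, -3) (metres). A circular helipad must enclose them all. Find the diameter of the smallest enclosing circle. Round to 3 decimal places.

14.318

Side lengths²: PQ² = 52, PR² = 205, QR² = 149.
Since PR² = 205 ≥ 149 + 52 = 201, the angle opposite PR is not acute, so the smallest enclosing circle has PR as diameter.
Centre = midpoint of PR = (1.5, 0), r² = 205/4 = 51.25.
Diameter = 2r = 2√(51.25) ≈ 14.318.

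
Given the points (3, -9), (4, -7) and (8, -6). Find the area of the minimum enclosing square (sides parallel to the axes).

25

The bounding box has width 5 and height 3.
An axis-aligned square enclosing the set must have side ≥ max(width, height).
So the minimum side is max(5, 3) = 5.
Area = 5² = 25.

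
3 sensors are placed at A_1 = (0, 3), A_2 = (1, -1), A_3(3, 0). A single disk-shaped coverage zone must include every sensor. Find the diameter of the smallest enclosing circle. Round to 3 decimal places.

4.346

Side lengths²: A_1A_2² = 17, A_1A_3² = 18, A_2A_3² = 5.
Since A_1A_3² = 18 < 17 + 5 = 22, the triangle is acute, so the smallest enclosing circle is the circumcircle.
Circumcentre = (7/6, 7/6), r² = 85/18.
Diameter = 2r = 2√(85/18) ≈ 4.346.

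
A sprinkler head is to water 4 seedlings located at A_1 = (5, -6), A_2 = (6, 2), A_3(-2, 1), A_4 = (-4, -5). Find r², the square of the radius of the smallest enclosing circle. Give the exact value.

37.25

The farthest pair is A_2–A_4 with squared distance 149. The circle on this segment as diameter has centre (1, -1.5) and r² = 149/4 = 37.25.
Check A_1: distance² to centre = 36.25 ≤ 37.25, so it lies inside.
All remaining points lie in this disk, and no smaller disk contains both endpoints, so this is the minimum enclosing circle.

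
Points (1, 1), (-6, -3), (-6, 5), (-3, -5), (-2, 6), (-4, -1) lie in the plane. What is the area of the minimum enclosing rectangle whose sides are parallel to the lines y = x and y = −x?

In coordinates u = x + y, v = x − y the rectangle is axis-aligned; the map (x,y)→(u,v) scales areas by 2.
u-values: 2, -9, -1, -8, 4, -5; range = 4 − (-9) = 13.
v-values: 0, -3, -11, 2, -8, -3; range = 2 − (-11) = 13.
Area = (13 × 13) / 2 = 84.5.

84.5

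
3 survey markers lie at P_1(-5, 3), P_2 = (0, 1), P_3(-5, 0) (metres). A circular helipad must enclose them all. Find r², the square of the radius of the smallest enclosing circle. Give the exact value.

Side lengths²: P_1P_2² = 29, P_1P_3² = 9, P_2P_3² = 26.
Since P_1P_2² = 29 < 26 + 9 = 35, the triangle is acute, so the smallest enclosing circle is the circumcircle.
Circumcentre = (-2.7, 1.5), r² = 7.54.

7.54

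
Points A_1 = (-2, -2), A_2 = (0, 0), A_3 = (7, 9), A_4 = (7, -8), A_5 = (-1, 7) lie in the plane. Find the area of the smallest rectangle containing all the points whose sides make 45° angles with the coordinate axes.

230

In coordinates u = x + y, v = x − y the rectangle is axis-aligned; the map (x,y)→(u,v) scales areas by 2.
u-values: -4, 0, 16, -1, 6; range = 16 − (-4) = 20.
v-values: 0, 0, -2, 15, -8; range = 15 − (-8) = 23.
Area = (20 × 23) / 2 = 230.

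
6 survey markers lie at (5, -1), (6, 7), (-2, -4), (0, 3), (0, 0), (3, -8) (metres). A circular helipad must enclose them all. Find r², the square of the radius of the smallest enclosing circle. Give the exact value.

58.5

The farthest pair is (6, 7)–(3, -8) with squared distance 234. The circle on this segment as diameter has centre (4.5, -0.5) and r² = 234/4 = 58.5.
Check (5, -1): distance² to centre = 0.5 ≤ 58.5, so it lies inside.
All remaining points lie in this disk, and no smaller disk contains both endpoints, so this is the minimum enclosing circle.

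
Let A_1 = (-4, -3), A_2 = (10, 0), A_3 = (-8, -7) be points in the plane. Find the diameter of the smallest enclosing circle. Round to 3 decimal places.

19.313

Side lengths²: A_1A_2² = 205, A_1A_3² = 32, A_2A_3² = 373.
Since A_2A_3² = 373 ≥ 205 + 32 = 237, the angle opposite A_2A_3 is not acute, so the smallest enclosing circle has A_2A_3 as diameter.
Centre = midpoint of A_2A_3 = (1, -3.5), r² = 373/4 = 93.25.
Diameter = 2r = 2√(93.25) ≈ 19.313.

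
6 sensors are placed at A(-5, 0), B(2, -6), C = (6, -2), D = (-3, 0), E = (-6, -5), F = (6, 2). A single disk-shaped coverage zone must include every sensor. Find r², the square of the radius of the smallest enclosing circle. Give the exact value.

48.25

By Welzl's lemma the MEC is supported by two points (diametrically opposite) or three points (on a circumcircle).
The farthest pair is E–F with squared distance 193. The circle on this segment as diameter has centre (0, -1.5) and r² = 193/4 = 48.25.
Check A: distance² to centre = 27.25 ≤ 48.25, so it lies inside.
All remaining points lie in this disk, and no smaller disk contains both endpoints, so this is the minimum enclosing circle.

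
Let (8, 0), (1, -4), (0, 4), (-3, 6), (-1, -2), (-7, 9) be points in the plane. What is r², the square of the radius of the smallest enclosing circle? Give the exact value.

76.5

The minimum enclosing circle of a finite set is fixed by two of the points (as a diameter) or three (as a circumcircle).
The farthest pair is (8, 0)–(-7, 9) with squared distance 306. The circle on this segment as diameter has centre (0.5, 4.5) and r² = 306/4 = 76.5.
Check (1, -4): distance² to centre = 72.5 ≤ 76.5, so it lies inside.
All remaining points lie in this disk, and no smaller disk contains both endpoints, so this is the minimum enclosing circle.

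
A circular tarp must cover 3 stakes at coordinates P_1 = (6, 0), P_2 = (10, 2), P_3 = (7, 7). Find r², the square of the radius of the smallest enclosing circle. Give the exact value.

2125/169

Side lengths²: P_1P_2² = 20, P_1P_3² = 50, P_2P_3² = 34.
Since P_1P_3² = 50 < 34 + 20 = 54, the triangle is acute, so the smallest enclosing circle is the circumcircle.
Circumcentre = (88/13, 45/13), r² = 2125/169.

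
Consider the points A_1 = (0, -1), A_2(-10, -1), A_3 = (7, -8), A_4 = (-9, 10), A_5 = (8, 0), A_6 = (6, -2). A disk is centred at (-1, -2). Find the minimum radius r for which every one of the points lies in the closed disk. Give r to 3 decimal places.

The required radius is the distance from (-1, -2) to the farthest point.
Squared distances: 2, 82, 100, 208, 85, 49.
Maximum is 208, attained at A_4.
r = √208 ≈ 14.422.

14.422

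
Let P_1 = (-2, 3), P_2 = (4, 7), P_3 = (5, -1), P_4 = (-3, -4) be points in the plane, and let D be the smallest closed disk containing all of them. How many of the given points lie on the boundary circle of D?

2

By Welzl's lemma the MEC is supported by two points (diametrically opposite) or three points (on a circumcircle).
The farthest pair is P_2–P_4 with squared distance 170. The circle on this segment as diameter has centre (0.5, 1.5) and r² = 170/4 = 42.5.
Check P_1: distance² to centre = 8.5 ≤ 42.5, so it lies inside.
All remaining points lie in this disk, and no smaller disk contains both endpoints, so this is the minimum enclosing circle.
The points at distance exactly r from the centre are P_2, P_4 — 2 points.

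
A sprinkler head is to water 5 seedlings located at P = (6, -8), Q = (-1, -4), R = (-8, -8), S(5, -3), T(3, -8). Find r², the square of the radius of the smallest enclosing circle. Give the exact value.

A smallest enclosing disk is always determined by at most three of the input points on its boundary.
The minimum enclosing circle is determined by three boundary points: P, R, S.
Their circumcentre is (-1, -6.8) with r² = 50.44.
The farthest remaining point T is at distance² 17.44 ≤ 50.44.

50.44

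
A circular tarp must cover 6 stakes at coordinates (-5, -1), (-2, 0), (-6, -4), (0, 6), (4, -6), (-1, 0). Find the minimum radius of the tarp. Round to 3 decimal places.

6.716

The minimum enclosing circle is determined by three boundary points: (-6, -4), (0, 6), (4, -6).
Their circumcentre is (-1/7, -5/7) with r² = 2210/49.
The farthest remaining point (-5, -1) is at distance² 1160/49 ≤ 2210/49.
r = √(2210/49) ≈ 6.716.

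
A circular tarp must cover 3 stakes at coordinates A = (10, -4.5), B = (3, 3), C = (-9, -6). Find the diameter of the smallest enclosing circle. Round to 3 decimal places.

19.059

Side lengths²: AB² = 105.25, AC² = 363.25, BC² = 225.
Since AC² = 363.25 ≥ 225 + 105.25 = 330.25, the angle opposite AC is not acute, so the smallest enclosing circle has AC as diameter.
Centre = midpoint of AC = (0.5, -5.25), r² = 363.25/4 = 90.8125.
Diameter = 2r = 2√(90.8125) ≈ 19.059.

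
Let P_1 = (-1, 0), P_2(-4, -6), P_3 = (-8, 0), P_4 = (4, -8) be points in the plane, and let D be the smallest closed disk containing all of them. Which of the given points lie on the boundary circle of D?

The minimum enclosing circle of a finite set is fixed by two of the points (as a diameter) or three (as a circumcircle).
The farthest pair is P_3–P_4 with squared distance 208. The circle on this segment as diameter has centre (-2, -4) and r² = 208/4 = 52.
Check P_1: distance² to centre = 17 ≤ 52, so it lies inside.
All remaining points lie in this disk, and no smaller disk contains both endpoints, so this is the minimum enclosing circle.
The points at distance exactly r from the centre are P_3, P_4 — 2 points.

P_3, P_4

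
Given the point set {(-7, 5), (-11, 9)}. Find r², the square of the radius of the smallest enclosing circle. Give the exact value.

The smallest circle enclosing two points has them as diameter endpoints.
Centre = midpoint = (-9, 7); r² = |(-7, 5)−(-11, 9)|²/4 = 32/4 = 8.

8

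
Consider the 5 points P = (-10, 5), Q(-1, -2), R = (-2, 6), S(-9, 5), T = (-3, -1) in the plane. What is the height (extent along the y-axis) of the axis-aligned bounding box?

max y = 6, min y = -2, so height = 8.

8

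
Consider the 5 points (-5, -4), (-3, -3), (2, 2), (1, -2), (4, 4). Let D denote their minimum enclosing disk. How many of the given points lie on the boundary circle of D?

2

By Welzl's lemma the MEC is supported by two points (diametrically opposite) or three points (on a circumcircle).
The farthest pair is (-5, -4)–(4, 4) with squared distance 145. The circle on this segment as diameter has centre (-0.5, 0) and r² = 145/4 = 36.25.
Check (-3, -3): distance² to centre = 15.25 ≤ 36.25, so it lies inside.
All remaining points lie in this disk, and no smaller disk contains both endpoints, so this is the minimum enclosing circle.
The points at distance exactly r from the centre are (-5, -4), (4, 4) — 2 points.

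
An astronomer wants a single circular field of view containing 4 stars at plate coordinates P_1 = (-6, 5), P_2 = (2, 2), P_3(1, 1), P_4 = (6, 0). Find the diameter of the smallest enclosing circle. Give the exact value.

13

The minimum enclosing circle of a finite set is fixed by two of the points (as a diameter) or three (as a circumcircle).
The farthest pair is P_1–P_4 with squared distance 169. The circle on this segment as diameter has centre (0, 2.5) and r² = 169/4 = 42.25.
Check P_2: distance² to centre = 4.25 ≤ 42.25, so it lies inside.
All remaining points lie in this disk, and no smaller disk contains both endpoints, so this is the minimum enclosing circle.
Diameter = 2r = 2√(42.25) = 13.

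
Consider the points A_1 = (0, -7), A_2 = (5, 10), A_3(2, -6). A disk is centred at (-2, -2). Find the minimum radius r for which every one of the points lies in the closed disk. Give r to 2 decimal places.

The required radius is the distance from (-2, -2) to the farthest point.
Squared distances: 29, 193, 32.
Maximum is 193, attained at A_2.
r = √193 ≈ 13.89.

13.89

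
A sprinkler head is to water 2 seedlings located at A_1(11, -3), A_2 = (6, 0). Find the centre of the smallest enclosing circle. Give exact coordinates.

(8.5, -1.5)

The smallest circle enclosing two points has them as diameter endpoints.
Centre = midpoint = (8.5, -1.5); r² = |A_1A_2|²/4 = 34/4 = 8.5.
Centre = (8.5, -1.5).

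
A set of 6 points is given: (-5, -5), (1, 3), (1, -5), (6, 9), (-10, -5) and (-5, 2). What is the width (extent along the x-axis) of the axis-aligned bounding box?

16

max x = 6, min x = -10, so width = 16.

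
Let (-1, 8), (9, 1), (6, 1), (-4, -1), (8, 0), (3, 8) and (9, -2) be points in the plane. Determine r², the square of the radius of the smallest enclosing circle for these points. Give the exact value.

53.125

A smallest enclosing disk is always determined by at most three of the input points on its boundary.
The minimum enclosing circle is determined by three boundary points: (-1, 8), (-4, -1), (9, -2).
Their circumcentre is (2.75, 1.75) with r² = 53.125.
The farthest remaining point (9, 1) is at distance² 39.625 ≤ 53.125.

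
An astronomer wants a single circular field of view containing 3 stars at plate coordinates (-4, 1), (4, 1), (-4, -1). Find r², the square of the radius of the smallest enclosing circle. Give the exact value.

17

Call the three points A, B, C in the order given.
Side lengths²: AB² = 64, AC² = 4, BC² = 68.
Since BC² = 68 ≥ 64 + 4 = 68, the angle opposite BC is not acute, so the smallest enclosing circle has BC as diameter.
Centre = midpoint of BC = (0, 0), r² = 68/4 = 17.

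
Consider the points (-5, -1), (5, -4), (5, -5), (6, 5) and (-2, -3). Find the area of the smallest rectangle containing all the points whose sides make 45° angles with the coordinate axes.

In coordinates u = x + y, v = x − y the rectangle is axis-aligned; the map (x,y)→(u,v) scales areas by 2.
u-values: -6, 1, 0, 11, -5; range = 11 − (-6) = 17.
v-values: -4, 9, 10, 1, 1; range = 10 − (-4) = 14.
Area = (17 × 14) / 2 = 119.

119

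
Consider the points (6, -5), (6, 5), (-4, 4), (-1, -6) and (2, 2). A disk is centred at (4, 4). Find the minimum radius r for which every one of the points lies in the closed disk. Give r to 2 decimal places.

The required radius is the distance from (4, 4) to the farthest point.
Squared distances: 85, 5, 64, 125, 8.
Maximum is 125, attained at (-1, -6).
r = √125 ≈ 11.18.

11.18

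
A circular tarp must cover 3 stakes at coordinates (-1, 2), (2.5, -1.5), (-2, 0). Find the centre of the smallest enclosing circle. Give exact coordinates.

(0.5, 0)

Call the three points A, B, C in the order given.
Side lengths²: AB² = 24.5, AC² = 5, BC² = 22.5.
Since AB² = 24.5 < 22.5 + 5 = 27.5, the triangle is acute, so the smallest enclosing circle is the circumcircle.
Circumcentre = (0.5, 0), r² = 6.25.
Centre = (0.5, 0).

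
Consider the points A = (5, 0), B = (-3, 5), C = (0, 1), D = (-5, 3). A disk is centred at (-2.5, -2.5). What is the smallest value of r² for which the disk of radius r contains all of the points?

The required radius is the distance from (-2.5, -2.5) to the farthest point.
Squared distances: 62.5, 56.5, 18.5, 36.5.
Maximum is 62.5, attained at A.

62.5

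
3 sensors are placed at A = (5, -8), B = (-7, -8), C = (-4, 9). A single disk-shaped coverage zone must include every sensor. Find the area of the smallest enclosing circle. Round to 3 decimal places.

299.647

Side lengths²: AB² = 144, AC² = 370, BC² = 298.
Since AC² = 370 < 298 + 144 = 442, the triangle is acute, so the smallest enclosing circle is the circumcircle.
Circumcentre = (-1, -5/17), r² = 27565/289.
Area = π·r² = π·27565/289 ≈ 299.647.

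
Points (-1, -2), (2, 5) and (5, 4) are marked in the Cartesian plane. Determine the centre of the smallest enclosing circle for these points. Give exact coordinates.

Call the three points A, B, C in the order given.
Side lengths²: AB² = 58, AC² = 72, BC² = 10.
Since AC² = 72 ≥ 58 + 10 = 68, the angle opposite AC is not acute, so the smallest enclosing circle has AC as diameter.
Centre = midpoint of AC = (2, 1), r² = 72/4 = 18.
Centre = (2, 1).

(2, 1)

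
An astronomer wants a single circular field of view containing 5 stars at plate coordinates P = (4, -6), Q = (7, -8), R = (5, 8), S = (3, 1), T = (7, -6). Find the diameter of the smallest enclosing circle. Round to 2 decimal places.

A smallest enclosing disk is always determined by at most three of the input points on its boundary.
The farthest pair is Q–R with squared distance 260. The circle on this segment as diameter has centre (6, 0) and r² = 260/4 = 65.
Check P: distance² to centre = 40 ≤ 65, so it lies inside.
All remaining points lie in this disk, and no smaller disk contains both endpoints, so this is the minimum enclosing circle.
Diameter = 2r = 2√65 ≈ 16.12.

16.12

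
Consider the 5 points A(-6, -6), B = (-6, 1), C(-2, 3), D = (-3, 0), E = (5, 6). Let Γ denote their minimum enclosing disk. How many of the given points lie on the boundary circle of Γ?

2

The minimum enclosing circle of a finite set is fixed by two of the points (as a diameter) or three (as a circumcircle).
The farthest pair is A–E with squared distance 265. The circle on this segment as diameter has centre (-0.5, 0) and r² = 265/4 = 66.25.
Check B: distance² to centre = 31.25 ≤ 66.25, so it lies inside.
All remaining points lie in this disk, and no smaller disk contains both endpoints, so this is the minimum enclosing circle.
The points at distance exactly r from the centre are A, E — 2 points.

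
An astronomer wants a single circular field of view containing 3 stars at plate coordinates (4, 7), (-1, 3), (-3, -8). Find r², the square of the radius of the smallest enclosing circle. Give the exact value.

Call the three points A, B, C in the order given.
Side lengths²: AB² = 41, AC² = 274, BC² = 125.
Since AC² = 274 ≥ 125 + 41 = 166, the angle opposite AC is not acute, so the smallest enclosing circle has AC as diameter.
Centre = midpoint of AC = (0.5, -0.5), r² = 274/4 = 68.5.

68.5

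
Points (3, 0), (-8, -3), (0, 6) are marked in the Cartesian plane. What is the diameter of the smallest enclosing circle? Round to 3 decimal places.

12.280

Call the three points A, B, C in the order given.
Side lengths²: AB² = 130, AC² = 45, BC² = 145.
Since BC² = 145 < 130 + 45 = 175, the triangle is acute, so the smallest enclosing circle is the circumcircle.
Circumcentre = (-3.1, 0.7), r² = 37.7.
Diameter = 2r = 2√(37.7) ≈ 12.280.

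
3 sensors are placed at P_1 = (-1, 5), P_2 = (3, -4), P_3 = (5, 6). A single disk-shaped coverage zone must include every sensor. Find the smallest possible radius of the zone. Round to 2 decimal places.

Side lengths²: P_1P_2² = 97, P_1P_3² = 37, P_2P_3² = 104.
Since P_2P_3² = 104 < 97 + 37 = 134, the triangle is acute, so the smallest enclosing circle is the circumcircle.
Circumcentre = (157/58, 73/58), r² = 46657/1682.
r = √(46657/1682) ≈ 5.27.

5.27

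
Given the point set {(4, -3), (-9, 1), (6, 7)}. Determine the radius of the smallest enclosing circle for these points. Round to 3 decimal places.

Call the three points A, B, C in the order given.
Side lengths²: AB² = 185, AC² = 104, BC² = 261.
Since BC² = 261 < 185 + 104 = 289, the triangle is acute, so the smallest enclosing circle is the circumcircle.
Circumcentre = (-55/46, 149/46), r² = 69745/1058.
r = √(69745/1058) ≈ 8.119.

8.119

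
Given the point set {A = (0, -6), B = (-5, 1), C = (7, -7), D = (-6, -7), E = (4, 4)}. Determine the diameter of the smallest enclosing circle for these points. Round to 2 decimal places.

15.41

The minimum enclosing circle is determined by three boundary points: C, D, E.
Their circumcentre is (0.5, -63/22) with r² = 14365/242.
The farthest remaining point B is at distance² 10933/242 ≤ 14365/242.
Diameter = 2r = 2√(14365/242) ≈ 15.41.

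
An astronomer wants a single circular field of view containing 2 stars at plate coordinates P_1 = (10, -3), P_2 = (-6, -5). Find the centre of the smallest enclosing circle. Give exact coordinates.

The smallest circle enclosing two points has them as diameter endpoints.
Centre = midpoint = (2, -4); r² = |P_1P_2|²/4 = 260/4 = 65.
Centre = (2, -4).

(2, -4)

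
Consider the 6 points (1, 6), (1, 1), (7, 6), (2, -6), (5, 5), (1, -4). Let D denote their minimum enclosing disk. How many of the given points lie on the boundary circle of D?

3

The minimum enclosing circle is determined by three boundary points: (1, 6), (7, 6), (2, -6).
Their circumcentre is (4, 5/24) with r² = 24505/576.
The farthest remaining point (1, -4) is at distance² 15385/576 ≤ 24505/576.
The points at distance exactly r from the centre are (1, 6), (7, 6), (2, -6) — 3 points.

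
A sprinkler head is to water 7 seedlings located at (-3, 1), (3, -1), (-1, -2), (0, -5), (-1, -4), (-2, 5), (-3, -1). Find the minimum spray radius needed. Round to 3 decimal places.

5.099

A smallest enclosing disk is always determined by at most three of the input points on its boundary.
The farthest pair is (0, -5)–(-2, 5) with squared distance 104. The circle on this segment as diameter has centre (-1, 0) and r² = 104/4 = 26.
Check (-3, 1): distance² to centre = 5 ≤ 26, so it lies inside.
All remaining points lie in this disk, and no smaller disk contains both endpoints, so this is the minimum enclosing circle.
r = √26 ≈ 5.099.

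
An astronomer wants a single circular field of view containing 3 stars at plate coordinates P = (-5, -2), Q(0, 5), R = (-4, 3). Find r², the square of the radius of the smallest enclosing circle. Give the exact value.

Side lengths²: PQ² = 74, PR² = 26, QR² = 20.
Since PQ² = 74 ≥ 26 + 20 = 46, the angle opposite PQ is not acute, so the smallest enclosing circle has PQ as diameter.
Centre = midpoint of PQ = (-2.5, 1.5), r² = 74/4 = 18.5.

18.5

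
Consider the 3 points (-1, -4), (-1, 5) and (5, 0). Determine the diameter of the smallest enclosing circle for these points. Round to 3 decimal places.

9.387

Call the three points A, B, C in the order given.
Side lengths²: AB² = 81, AC² = 52, BC² = 61.
Since AB² = 81 < 61 + 52 = 113, the triangle is acute, so the smallest enclosing circle is the circumcircle.
Circumcentre = (1/3, 0.5), r² = 793/36.
Diameter = 2r = 2√(793/36) ≈ 9.387.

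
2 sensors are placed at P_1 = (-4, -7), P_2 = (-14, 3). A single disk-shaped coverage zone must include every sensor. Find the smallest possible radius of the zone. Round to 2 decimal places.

7.07

The smallest circle enclosing two points has them as diameter endpoints.
Centre = midpoint = (-9, -2); r² = |P_1P_2|²/4 = 200/4 = 50.
r = √50 ≈ 7.07.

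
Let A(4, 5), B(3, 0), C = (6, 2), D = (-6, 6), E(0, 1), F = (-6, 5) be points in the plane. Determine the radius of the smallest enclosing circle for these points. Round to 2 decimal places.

6.32

By Welzl's lemma the MEC is supported by two points (diametrically opposite) or three points (on a circumcircle).
The farthest pair is C–D with squared distance 160. The circle on this segment as diameter has centre (0, 4) and r² = 160/4 = 40.
Check A: distance² to centre = 17 ≤ 40, so it lies inside.
All remaining points lie in this disk, and no smaller disk contains both endpoints, so this is the minimum enclosing circle.
r = √40 ≈ 6.32.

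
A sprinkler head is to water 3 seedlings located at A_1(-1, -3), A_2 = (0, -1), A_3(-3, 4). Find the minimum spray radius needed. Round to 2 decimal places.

Side lengths²: A_1A_2² = 5, A_1A_3² = 53, A_2A_3² = 34.
Since A_1A_3² = 53 ≥ 34 + 5 = 39, the angle opposite A_1A_3 is not acute, so the smallest enclosing circle has A_1A_3 as diameter.
Centre = midpoint of A_1A_3 = (-2, 0.5), r² = 53/4 = 13.25.
r = √(13.25) ≈ 3.64.

3.64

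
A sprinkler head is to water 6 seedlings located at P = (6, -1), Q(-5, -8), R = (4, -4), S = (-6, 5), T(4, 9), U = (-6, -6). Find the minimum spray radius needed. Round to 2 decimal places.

A smallest enclosing disk is always determined by at most three of the input points on its boundary.
The farthest pair is Q–T with squared distance 370. The circle on this segment as diameter has centre (-0.5, 0.5) and r² = 370/4 = 92.5.
Check P: distance² to centre = 44.5 ≤ 92.5, so it lies inside.
All remaining points lie in this disk, and no smaller disk contains both endpoints, so this is the minimum enclosing circle.
r = √(92.5) ≈ 9.62.

9.62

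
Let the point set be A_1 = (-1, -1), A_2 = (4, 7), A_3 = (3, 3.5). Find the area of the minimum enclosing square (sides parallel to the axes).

64

The bounding box has width 5 and height 8.
An axis-aligned square enclosing the set must have side ≥ max(width, height).
So the minimum side is max(5, 8) = 8.
Area = 8² = 64.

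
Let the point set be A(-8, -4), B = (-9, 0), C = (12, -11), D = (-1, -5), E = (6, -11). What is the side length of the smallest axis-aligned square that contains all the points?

The bounding box has width 21 and height 11.
An axis-aligned square enclosing the set must have side ≥ max(width, height).
So the minimum side is max(21, 11) = 21.

21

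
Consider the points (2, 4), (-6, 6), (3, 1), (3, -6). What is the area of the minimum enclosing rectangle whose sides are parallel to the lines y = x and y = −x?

94.5

In coordinates u = x + y, v = x − y the rectangle is axis-aligned; the map (x,y)→(u,v) scales areas by 2.
u-values: 6, 0, 4, -3; range = 6 − (-3) = 9.
v-values: -2, -12, 2, 9; range = 9 − (-12) = 21.
Area = (9 × 21) / 2 = 94.5.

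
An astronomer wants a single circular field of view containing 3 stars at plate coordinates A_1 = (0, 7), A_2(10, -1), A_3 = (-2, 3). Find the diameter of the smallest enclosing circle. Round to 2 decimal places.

12.94

Side lengths²: A_1A_2² = 164, A_1A_3² = 20, A_2A_3² = 160.
Since A_1A_2² = 164 < 160 + 20 = 180, the triangle is acute, so the smallest enclosing circle is the circumcircle.
Circumcentre = (31/7, 16/7), r² = 2050/49.
Diameter = 2r = 2√(2050/49) ≈ 12.94.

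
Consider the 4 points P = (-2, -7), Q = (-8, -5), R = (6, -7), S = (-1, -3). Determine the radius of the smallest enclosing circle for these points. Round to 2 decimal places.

7.07

The farthest pair is Q–R with squared distance 200. The circle on this segment as diameter has centre (-1, -6) and r² = 200/4 = 50.
Check P: distance² to centre = 2 ≤ 50, so it lies inside.
All remaining points lie in this disk, and no smaller disk contains both endpoints, so this is the minimum enclosing circle.
r = √50 ≈ 7.07.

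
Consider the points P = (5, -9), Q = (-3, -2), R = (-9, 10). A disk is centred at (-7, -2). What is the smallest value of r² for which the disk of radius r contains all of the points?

The required radius is the distance from (-7, -2) to the farthest point.
Squared distances: 193, 16, 148.
Maximum is 193, attained at P.

193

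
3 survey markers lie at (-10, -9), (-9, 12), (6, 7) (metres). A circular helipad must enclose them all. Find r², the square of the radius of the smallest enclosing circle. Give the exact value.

Call the three points A, B, C in the order given.
Side lengths²: AB² = 442, AC² = 512, BC² = 250.
Since AC² = 512 < 442 + 250 = 692, the triangle is acute, so the smallest enclosing circle is the circumcircle.
Circumcentre = (-4.25, 1.25), r² = 138.125.

138.125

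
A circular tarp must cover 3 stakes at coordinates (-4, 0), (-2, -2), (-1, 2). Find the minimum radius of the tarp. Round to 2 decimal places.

2.10

Call the three points A, B, C in the order given.
Side lengths²: AB² = 8, AC² = 13, BC² = 17.
Since BC² = 17 < 13 + 8 = 21, the triangle is acute, so the smallest enclosing circle is the circumcircle.
Circumcentre = (-1.9, 0.1), r² = 4.42.
r = √(4.42) ≈ 2.10.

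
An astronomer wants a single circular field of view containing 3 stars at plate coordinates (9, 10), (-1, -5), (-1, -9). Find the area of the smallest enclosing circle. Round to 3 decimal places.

Call the three points A, B, C in the order given.
Side lengths²: AB² = 325, AC² = 461, BC² = 16.
Since AC² = 461 ≥ 325 + 16 = 341, the angle opposite AC is not acute, so the smallest enclosing circle has AC as diameter.
Centre = midpoint of AC = (4, 0.5), r² = 461/4 = 115.25.
Area = π·r² = π·115.25 ≈ 362.069.

362.069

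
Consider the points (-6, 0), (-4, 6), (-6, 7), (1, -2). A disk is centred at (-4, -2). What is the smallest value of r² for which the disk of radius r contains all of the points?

The required radius is the distance from (-4, -2) to the farthest point.
Squared distances: 8, 64, 85, 25.
Maximum is 85, attained at (-6, 7).

85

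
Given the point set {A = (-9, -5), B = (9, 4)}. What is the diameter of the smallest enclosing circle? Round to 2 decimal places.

20.12

The smallest circle enclosing two points has them as diameter endpoints.
Centre = midpoint = (0, -0.5); r² = |AB|²/4 = 405/4 = 101.25.
Diameter = 2r = 2√(101.25) ≈ 20.12.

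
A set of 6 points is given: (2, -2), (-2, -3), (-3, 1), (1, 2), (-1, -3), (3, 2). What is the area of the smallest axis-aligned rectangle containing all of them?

x ranges over [-3, 3], width 6.
y ranges over [-3, 2], height 5.
Area = 6 × 5 = 30.

30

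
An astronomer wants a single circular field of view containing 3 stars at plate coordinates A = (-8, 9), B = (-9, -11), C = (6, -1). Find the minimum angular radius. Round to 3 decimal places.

Side lengths²: AB² = 401, AC² = 296, BC² = 325.
Since AB² = 401 < 325 + 296 = 621, the triangle is acute, so the smallest enclosing circle is the circumcircle.
Circumcentre = (-273/58, -69/58), r² = 192881/1682.
r = √(192881/1682) ≈ 10.709.

10.709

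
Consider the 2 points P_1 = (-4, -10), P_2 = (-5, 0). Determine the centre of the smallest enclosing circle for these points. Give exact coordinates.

(-4.5, -5)

The smallest circle enclosing two points has them as diameter endpoints.
Centre = midpoint = (-4.5, -5); r² = |P_1P_2|²/4 = 101/4 = 25.25.
Centre = (-4.5, -5).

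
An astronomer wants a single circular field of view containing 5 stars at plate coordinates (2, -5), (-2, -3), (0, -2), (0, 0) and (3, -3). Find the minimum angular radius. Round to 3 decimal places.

2.714

A smallest enclosing disk is always determined by at most three of the input points on its boundary.
The minimum enclosing circle is determined by three boundary points: (2, -5), (-2, -3), (0, 0).
Their circumcentre is (0.6875, -2.625) with r² = 7.36328125.
The farthest remaining point (3, -3) is at distance² 5.48828125 ≤ 7.36328125.
r = √(7.36328125) ≈ 2.714.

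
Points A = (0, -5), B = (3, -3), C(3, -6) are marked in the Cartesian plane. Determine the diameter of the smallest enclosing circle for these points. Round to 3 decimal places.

Side lengths²: AB² = 13, AC² = 10, BC² = 9.
Since AB² = 13 < 10 + 9 = 19, the triangle is acute, so the smallest enclosing circle is the circumcircle.
Circumcentre = (11/6, -4.5), r² = 65/18.
Diameter = 2r = 2√(65/18) ≈ 3.801.

3.801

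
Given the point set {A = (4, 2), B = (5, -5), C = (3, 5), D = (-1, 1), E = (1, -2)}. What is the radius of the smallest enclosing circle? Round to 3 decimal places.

The minimum enclosing circle of a finite set is fixed by two of the points (as a diameter) or three (as a circumcircle).
The farthest pair is B–C with squared distance 104. The circle on this segment as diameter has centre (4, 0) and r² = 104/4 = 26.
Check A: distance² to centre = 4 ≤ 26, so it lies inside.
All remaining points lie in this disk, and no smaller disk contains both endpoints, so this is the minimum enclosing circle.
r = √26 ≈ 5.099.

5.099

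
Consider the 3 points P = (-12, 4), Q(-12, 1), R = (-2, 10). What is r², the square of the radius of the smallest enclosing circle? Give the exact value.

Side lengths²: PQ² = 9, PR² = 136, QR² = 181.
Since QR² = 181 ≥ 136 + 9 = 145, the angle opposite QR is not acute, so the smallest enclosing circle has QR as diameter.
Centre = midpoint of QR = (-7, 5.5), r² = 181/4 = 45.25.

45.25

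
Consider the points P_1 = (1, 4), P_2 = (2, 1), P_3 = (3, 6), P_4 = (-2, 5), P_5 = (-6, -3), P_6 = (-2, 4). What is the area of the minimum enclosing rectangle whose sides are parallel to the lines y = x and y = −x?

In coordinates u = x + y, v = x − y the rectangle is axis-aligned; the map (x,y)→(u,v) scales areas by 2.
u-values: 5, 3, 9, 3, -9, 2; range = 9 − (-9) = 18.
v-values: -3, 1, -3, -7, -3, -6; range = 1 − (-7) = 8.
Area = (18 × 8) / 2 = 72.

72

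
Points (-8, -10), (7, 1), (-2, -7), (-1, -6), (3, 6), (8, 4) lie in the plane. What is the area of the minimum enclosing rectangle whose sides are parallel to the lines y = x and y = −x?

In coordinates u = x + y, v = x − y the rectangle is axis-aligned; the map (x,y)→(u,v) scales areas by 2.
u-values: -18, 8, -9, -7, 9, 12; range = 12 − (-18) = 30.
v-values: 2, 6, 5, 5, -3, 4; range = 6 − (-3) = 9.
Area = (30 × 9) / 2 = 135.

135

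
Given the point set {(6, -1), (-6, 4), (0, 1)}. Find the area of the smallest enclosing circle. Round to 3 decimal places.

Call the three points A, B, C in the order given.
Side lengths²: AB² = 169, AC² = 40, BC² = 45.
Since AB² = 169 ≥ 45 + 40 = 85, the angle opposite AB is not acute, so the smallest enclosing circle has AB as diameter.
Centre = midpoint of AB = (0, 1.5), r² = 169/4 = 42.25.
Area = π·r² = π·42.25 ≈ 132.732.

132.732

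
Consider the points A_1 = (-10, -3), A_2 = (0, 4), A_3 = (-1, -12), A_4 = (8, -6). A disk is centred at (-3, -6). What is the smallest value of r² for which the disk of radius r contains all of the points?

121

The required radius is the distance from (-3, -6) to the farthest point.
Squared distances: 58, 109, 40, 121.
Maximum is 121, attained at A_4.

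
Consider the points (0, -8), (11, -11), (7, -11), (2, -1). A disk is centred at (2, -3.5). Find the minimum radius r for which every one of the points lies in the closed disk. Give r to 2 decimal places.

The required radius is the distance from (2, -3.5) to the farthest point.
Squared distances: 24.25, 137.25, 81.25, 6.25.
Maximum is 137.25, attained at (11, -11).
r = √(137.25) ≈ 11.72.

11.72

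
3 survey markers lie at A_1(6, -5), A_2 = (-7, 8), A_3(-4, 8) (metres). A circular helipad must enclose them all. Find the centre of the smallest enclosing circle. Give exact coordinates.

(-0.5, 1.5)

Side lengths²: A_1A_2² = 338, A_1A_3² = 269, A_2A_3² = 9.
Since A_1A_2² = 338 ≥ 269 + 9 = 278, the angle opposite A_1A_2 is not acute, so the smallest enclosing circle has A_1A_2 as diameter.
Centre = midpoint of A_1A_2 = (-0.5, 1.5), r² = 338/4 = 84.5.
Centre = (-0.5, 1.5).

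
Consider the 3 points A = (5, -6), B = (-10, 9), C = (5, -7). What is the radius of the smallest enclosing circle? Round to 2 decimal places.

10.97

Side lengths²: AB² = 450, AC² = 1, BC² = 481.
Since BC² = 481 ≥ 450 + 1 = 451, the angle opposite BC is not acute, so the smallest enclosing circle has BC as diameter.
Centre = midpoint of BC = (-2.5, 1), r² = 481/4 = 120.25.
r = √(120.25) ≈ 10.97.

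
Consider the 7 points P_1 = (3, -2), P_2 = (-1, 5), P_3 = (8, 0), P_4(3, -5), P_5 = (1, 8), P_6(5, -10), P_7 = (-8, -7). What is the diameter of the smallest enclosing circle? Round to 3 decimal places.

A smallest enclosing disk is always determined by at most three of the input points on its boundary.
The minimum enclosing circle is determined by three boundary points: P_5, P_6, P_7.
Their circumcentre is (3/37, -61/37) with r² = 128605/1369.
The farthest remaining point P_3 is at distance² 89570/1369 ≤ 128605/1369.
Diameter = 2r = 2√(128605/1369) ≈ 19.385.

19.385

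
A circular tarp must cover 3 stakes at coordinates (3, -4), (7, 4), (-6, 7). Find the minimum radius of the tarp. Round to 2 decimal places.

7.31

Call the three points A, B, C in the order given.
Side lengths²: AB² = 80, AC² = 202, BC² = 178.
Since AC² = 202 < 178 + 80 = 258, the triangle is acute, so the smallest enclosing circle is the circumcircle.
Circumcentre = (-5/29, 75/29), r² = 44945/841.
r = √(44945/841) ≈ 7.31.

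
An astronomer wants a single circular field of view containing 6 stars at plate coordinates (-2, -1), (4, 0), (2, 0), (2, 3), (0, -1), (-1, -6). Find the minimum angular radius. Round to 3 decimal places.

4.743

The farthest pair is (2, 3)–(-1, -6) with squared distance 90. The circle on this segment as diameter has centre (0.5, -1.5) and r² = 90/4 = 22.5.
Check (-2, -1): distance² to centre = 6.5 ≤ 22.5, so it lies inside.
All remaining points lie in this disk, and no smaller disk contains both endpoints, so this is the minimum enclosing circle.
r = √(22.5) ≈ 4.743.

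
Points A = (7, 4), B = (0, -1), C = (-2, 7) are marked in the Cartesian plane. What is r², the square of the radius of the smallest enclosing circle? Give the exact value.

3145/121

Side lengths²: AB² = 74, AC² = 90, BC² = 68.
Since AC² = 90 < 74 + 68 = 142, the triangle is acute, so the smallest enclosing circle is the circumcircle.
Circumcentre = (21/11, 41/11), r² = 3145/121.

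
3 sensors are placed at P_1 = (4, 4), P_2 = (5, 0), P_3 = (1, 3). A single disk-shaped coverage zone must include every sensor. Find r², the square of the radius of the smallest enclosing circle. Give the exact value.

2125/338

Side lengths²: P_1P_2² = 17, P_1P_3² = 10, P_2P_3² = 25.
Since P_2P_3² = 25 < 17 + 10 = 27, the triangle is acute, so the smallest enclosing circle is the circumcircle.
Circumcentre = (81/26, 43/26), r² = 2125/338.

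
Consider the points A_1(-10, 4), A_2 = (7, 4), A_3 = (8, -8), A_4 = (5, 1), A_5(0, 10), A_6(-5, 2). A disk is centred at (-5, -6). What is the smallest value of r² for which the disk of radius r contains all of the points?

281

The required radius is the distance from (-5, -6) to the farthest point.
Squared distances: 125, 244, 173, 149, 281, 64.
Maximum is 281, attained at A_5.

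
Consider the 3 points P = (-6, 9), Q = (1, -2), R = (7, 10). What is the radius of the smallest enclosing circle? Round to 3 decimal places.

Side lengths²: PQ² = 170, PR² = 170, QR² = 180.
Since QR² = 180 < 170 + 170 = 340, the triangle is acute, so the smallest enclosing circle is the circumcircle.
Circumcentre = (0.8, 5.6), r² = 57.8.
r = √(57.8) ≈ 7.603.

7.603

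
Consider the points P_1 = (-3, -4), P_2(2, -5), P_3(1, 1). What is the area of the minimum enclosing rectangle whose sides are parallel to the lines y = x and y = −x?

31.5

In coordinates u = x + y, v = x − y the rectangle is axis-aligned; the map (x,y)→(u,v) scales areas by 2.
u-values: -7, -3, 2; range = 2 − (-7) = 9.
v-values: 1, 7, 0; range = 7 − 0 = 7.
Area = (9 × 7) / 2 = 31.5.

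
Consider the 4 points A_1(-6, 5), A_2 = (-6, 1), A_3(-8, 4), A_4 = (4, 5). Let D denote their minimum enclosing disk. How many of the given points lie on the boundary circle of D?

The farthest pair is A_3–A_4 with squared distance 145. The circle on this segment as diameter has centre (-2, 4.5) and r² = 145/4 = 36.25.
Check A_1: distance² to centre = 16.25 ≤ 36.25, so it lies inside.
All remaining points lie in this disk, and no smaller disk contains both endpoints, so this is the minimum enclosing circle.
The points at distance exactly r from the centre are A_3, A_4 — 2 points.

2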